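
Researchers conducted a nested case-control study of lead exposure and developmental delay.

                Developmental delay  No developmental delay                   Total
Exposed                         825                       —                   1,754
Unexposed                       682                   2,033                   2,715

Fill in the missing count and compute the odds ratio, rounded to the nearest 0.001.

2.647

The missing cell is in the exposed row: 1754 − 825 = 929.
So a = 825, b = 929, c = 682, d = 2033.
OR = (a·d)/(b·c) = (825 × 2033) / (929 × 682) = 1677225 / 633578 = 2.64723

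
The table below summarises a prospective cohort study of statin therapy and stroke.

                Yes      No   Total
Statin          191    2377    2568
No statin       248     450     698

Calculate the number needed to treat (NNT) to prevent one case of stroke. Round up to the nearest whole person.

Risk in treated group = 191/2568 = 0.07438; risk in control = 248/698 = 0.35530.
Absolute risk reduction = 0.35530 − 0.07438 = 0.28092
NNT = 1 / ARR = 1 / 0.28092 = 3.560 → round up → 4

4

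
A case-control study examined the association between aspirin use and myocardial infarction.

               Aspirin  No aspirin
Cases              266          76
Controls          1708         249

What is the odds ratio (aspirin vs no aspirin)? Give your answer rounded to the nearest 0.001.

Reading the table with exposure as columns: a = 266 (Aspirin, case), b = 1708 (Aspirin, non-case), c = 76 (No aspirin, case), d = 249.
OR = (a·d)/(b·c) = (266 × 249) / (1708 × 76) = 66234 / 129808 = 0.51025
Exposure is associated with lower odds of myocardial infarction (OR = 0.51 < 1).

0.510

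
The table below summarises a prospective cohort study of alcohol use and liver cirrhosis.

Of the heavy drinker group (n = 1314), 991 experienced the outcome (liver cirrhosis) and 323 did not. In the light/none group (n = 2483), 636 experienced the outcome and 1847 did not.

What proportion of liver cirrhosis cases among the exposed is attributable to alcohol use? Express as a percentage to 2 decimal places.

66.04

From the description: a = 991, b = 323, c = 636, d = 1847.
Risk in exposed = 991/1314 = 0.75419; risk in unexposed = 636/2483 = 0.25614.
RR = 0.75419/0.25614 = 2.94441
AR% = (RR − 1)/RR × 100 = (2.94441 − 1)/2.94441 × 100 = 66.0373%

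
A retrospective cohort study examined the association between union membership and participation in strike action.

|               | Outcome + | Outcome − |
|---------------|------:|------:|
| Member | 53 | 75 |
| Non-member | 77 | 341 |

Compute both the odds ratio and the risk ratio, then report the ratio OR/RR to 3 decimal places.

1.392

Cells: a = 53, b = 75, c = 77, d = 341.
OR = (53·341)/(75·77) = 18073/5775 = 3.12952
Risk in exposed = 53/128 = 0.41406; risk in unexposed = 77/418 = 0.18421; RR = 2.24777
OR/RR = 3.12952 / 2.24777 = 1.39228
The outcome is not rare, so the OR lies further from 1 than the RR.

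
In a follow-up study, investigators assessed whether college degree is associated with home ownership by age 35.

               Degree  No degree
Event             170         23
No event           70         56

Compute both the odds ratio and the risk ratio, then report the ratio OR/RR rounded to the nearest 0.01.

Reading the table with exposure as columns: a = 170 (Degree, case), b = 70 (Degree, non-case), c = 23 (No degree, case), d = 56.
OR = (170·56)/(70·23) = 9520/1610 = 5.91304
Risk in exposed = 170/240 = 0.70833; risk in unexposed = 23/79 = 0.29114; RR = 2.43297
OR/RR = 5.91304 / 2.43297 = 2.43038
The outcome is not rare, so the OR lies further from 1 than the RR.

2.43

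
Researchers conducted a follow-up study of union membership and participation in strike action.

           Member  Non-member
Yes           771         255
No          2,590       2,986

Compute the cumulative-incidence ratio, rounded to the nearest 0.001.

2.916

Reading the table with exposure as columns: a = 771 (Member, case), b = 2590 (Member, non-case), c = 255 (Non-member, case), d = 2986.
Risk in exposed = 771/3361 = 0.22940; risk in unexposed = 255/3241 = 0.07868.
RR = 0.22940 / 0.07868 = 2.91558
The risk among the exposed is 2.92 times that among the unexposed.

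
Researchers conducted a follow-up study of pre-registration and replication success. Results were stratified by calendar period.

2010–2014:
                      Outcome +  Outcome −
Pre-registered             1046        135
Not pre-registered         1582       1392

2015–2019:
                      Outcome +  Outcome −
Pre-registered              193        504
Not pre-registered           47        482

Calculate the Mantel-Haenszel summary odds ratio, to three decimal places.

OR_MH = Σ(aᵢdᵢ/nᵢ) / Σ(bᵢcᵢ/nᵢ), where nᵢ is the stratum total.
Stratum 1 (2010–2014): n = 4155; a·d/n = 1046·1392/4155 = 350.4289; b·c/n = 135·1582/4155 = 51.4007
Stratum 2 (2015–2019): n = 1226; a·d/n = 193·482/1226 = 75.8777; b·c/n = 504·47/1226 = 19.3214
OR_MH = (350.4289 + 75.8777) / (51.4007 + 19.3214) = 426.3065 / 70.7221 = 6.02791

6.028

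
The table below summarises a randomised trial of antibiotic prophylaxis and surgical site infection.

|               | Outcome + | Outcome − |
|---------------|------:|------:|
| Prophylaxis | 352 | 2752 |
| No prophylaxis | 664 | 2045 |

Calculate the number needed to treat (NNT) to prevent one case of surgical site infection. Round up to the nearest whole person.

8

Risk in treated group = 352/3104 = 0.11340; risk in control = 664/2709 = 0.24511.
Absolute risk reduction = 0.24511 − 0.11340 = 0.13171
NNT = 1 / ARR = 1 / 0.13171 = 7.593 → round up → 8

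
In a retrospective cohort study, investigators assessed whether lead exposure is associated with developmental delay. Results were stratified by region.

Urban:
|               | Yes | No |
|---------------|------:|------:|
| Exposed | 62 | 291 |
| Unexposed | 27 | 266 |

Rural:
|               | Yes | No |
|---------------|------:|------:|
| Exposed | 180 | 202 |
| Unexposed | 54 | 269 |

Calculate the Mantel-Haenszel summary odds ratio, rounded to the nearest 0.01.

3.41

OR_MH = Σ(aᵢdᵢ/nᵢ) / Σ(bᵢcᵢ/nᵢ), where nᵢ is the stratum total.
Stratum 1 (Urban): n = 646; a·d/n = 62·266/646 = 25.5294; b·c/n = 291·27/646 = 12.1625
Stratum 2 (Rural): n = 705; a·d/n = 180·269/705 = 68.6809; b·c/n = 202·54/705 = 15.4723
OR_MH = (25.5294 + 68.6809) / (12.1625 + 15.4723) = 94.2103 / 27.6349 = 3.40911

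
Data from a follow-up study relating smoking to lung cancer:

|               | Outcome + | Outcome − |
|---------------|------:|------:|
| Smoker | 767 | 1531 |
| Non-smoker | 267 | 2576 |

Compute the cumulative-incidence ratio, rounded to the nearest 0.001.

Cells: a = 767, b = 1531, c = 267, d = 2576.
Risk in exposed = 767/2298 = 0.33377; risk in unexposed = 267/2843 = 0.09391.
RR = 0.33377 / 0.09391 = 3.55395
The risk among the exposed is 3.55 times that among the unexposed.

3.554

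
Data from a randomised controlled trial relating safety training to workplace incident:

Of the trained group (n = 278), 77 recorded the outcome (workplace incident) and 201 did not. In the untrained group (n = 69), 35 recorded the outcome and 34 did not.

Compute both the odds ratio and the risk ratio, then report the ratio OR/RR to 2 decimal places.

0.68

From the description: a = 77, b = 201, c = 35, d = 34.
OR = (77·34)/(201·35) = 2618/7035 = 0.37214
Risk in exposed = 77/278 = 0.27698; risk in unexposed = 35/69 = 0.50725; RR = 0.54604
OR/RR = 0.37214 / 0.54604 = 0.68152
The outcome is not rare, so the OR lies further from 1 than the RR.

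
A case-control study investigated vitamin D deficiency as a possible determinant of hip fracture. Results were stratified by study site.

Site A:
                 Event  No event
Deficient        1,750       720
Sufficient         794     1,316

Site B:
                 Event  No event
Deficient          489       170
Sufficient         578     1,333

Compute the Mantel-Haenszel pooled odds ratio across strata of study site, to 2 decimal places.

4.64

OR_MH = Σ(aᵢdᵢ/nᵢ) / Σ(bᵢcᵢ/nᵢ), where nᵢ is the stratum total.
Stratum 1 (Site A): n = 4580; a·d/n = 1750·1316/4580 = 502.8384; b·c/n = 720·794/4580 = 124.8210
Stratum 2 (Site B): n = 2570; a·d/n = 489·1333/2570 = 253.6331; b·c/n = 170·578/2570 = 38.2335
OR_MH = (502.8384 + 253.6331) / (124.8210 + 38.2335) = 756.4715 / 163.0544 = 4.63938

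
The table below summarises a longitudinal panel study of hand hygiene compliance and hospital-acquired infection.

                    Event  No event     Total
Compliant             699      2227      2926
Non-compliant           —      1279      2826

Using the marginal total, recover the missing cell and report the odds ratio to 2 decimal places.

The missing cell is in the unexposed row: 2826 − 1279 = 1547.
So a = 699, b = 2227, c = 1547, d = 1279.
OR = (a·d)/(b·c) = (699 × 1279) / (2227 × 1547) = 894021 / 3445169 = 0.25950

0.26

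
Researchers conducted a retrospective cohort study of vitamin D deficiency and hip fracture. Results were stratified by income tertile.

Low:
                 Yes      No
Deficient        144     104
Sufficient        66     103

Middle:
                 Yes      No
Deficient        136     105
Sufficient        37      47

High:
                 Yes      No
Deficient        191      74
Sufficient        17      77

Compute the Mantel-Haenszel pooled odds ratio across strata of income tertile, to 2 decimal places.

OR_MH = Σ(aᵢdᵢ/nᵢ) / Σ(bᵢcᵢ/nᵢ), where nᵢ is the stratum total.
Stratum 1 (Low): n = 417; a·d/n = 144·103/417 = 35.5683; b·c/n = 104·66/417 = 16.4604
Stratum 2 (Middle): n = 325; a·d/n = 136·47/325 = 19.6677; b·c/n = 105·37/325 = 11.9538
Stratum 3 (High): n = 359; a·d/n = 191·77/359 = 40.9666; b·c/n = 74·17/359 = 3.5042
OR_MH = (35.5683 + 19.6677 + 40.9666) / (16.4604 + 11.9538 + 3.5042) = 96.2026 / 31.9185 = 3.01401

3.01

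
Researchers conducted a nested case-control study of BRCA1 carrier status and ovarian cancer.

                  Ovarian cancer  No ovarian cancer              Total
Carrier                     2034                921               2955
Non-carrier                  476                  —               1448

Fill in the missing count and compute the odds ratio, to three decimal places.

The missing cell is in the unexposed row: 1448 − 476 = 972.
So a = 2034, b = 921, c = 476, d = 972.
OR = (a·d)/(b·c) = (2034 × 972) / (921 × 476) = 1977048 / 438396 = 4.50973

4.510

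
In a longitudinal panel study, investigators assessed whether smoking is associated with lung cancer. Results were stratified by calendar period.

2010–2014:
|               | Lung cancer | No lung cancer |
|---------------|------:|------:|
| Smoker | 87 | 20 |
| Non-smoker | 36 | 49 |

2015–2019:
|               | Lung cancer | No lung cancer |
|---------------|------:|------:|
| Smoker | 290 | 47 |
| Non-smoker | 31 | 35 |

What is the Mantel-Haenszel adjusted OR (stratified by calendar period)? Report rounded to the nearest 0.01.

6.43

OR_MH = Σ(aᵢdᵢ/nᵢ) / Σ(bᵢcᵢ/nᵢ), where nᵢ is the stratum total.
Stratum 1 (2010–2014): n = 192; a·d/n = 87·49/192 = 22.2031; b·c/n = 20·36/192 = 3.7500
Stratum 2 (2015–2019): n = 403; a·d/n = 290·35/403 = 25.1861; b·c/n = 47·31/403 = 3.6154
OR_MH = (22.2031 + 25.1861) / (3.7500 + 3.6154) = 47.3892 / 7.3654 = 6.43405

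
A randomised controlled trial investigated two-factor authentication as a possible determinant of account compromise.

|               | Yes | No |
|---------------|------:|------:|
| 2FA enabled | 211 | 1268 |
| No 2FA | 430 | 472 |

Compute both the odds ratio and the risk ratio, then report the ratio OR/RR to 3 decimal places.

Cells: a = 211, b = 1268, c = 430, d = 472.
OR = (211·472)/(1268·430) = 99592/545240 = 0.18266
Risk in exposed = 211/1479 = 0.14266; risk in unexposed = 430/902 = 0.47672; RR = 0.29926
OR/RR = 0.18266 / 0.29926 = 0.61036
The outcome is not rare, so the OR lies further from 1 than the RR.

0.610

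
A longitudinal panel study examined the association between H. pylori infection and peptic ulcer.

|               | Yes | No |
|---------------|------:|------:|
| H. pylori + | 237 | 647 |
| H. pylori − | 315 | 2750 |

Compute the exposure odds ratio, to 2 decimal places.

3.20

Cells: a = 237, b = 647, c = 315, d = 2750.
OR = (a·d)/(b·c) = (237 × 2750) / (647 × 315) = 651750 / 203805 = 3.19791
The odds of peptic ulcer are about 3.20 times as high in the h. pylori + group.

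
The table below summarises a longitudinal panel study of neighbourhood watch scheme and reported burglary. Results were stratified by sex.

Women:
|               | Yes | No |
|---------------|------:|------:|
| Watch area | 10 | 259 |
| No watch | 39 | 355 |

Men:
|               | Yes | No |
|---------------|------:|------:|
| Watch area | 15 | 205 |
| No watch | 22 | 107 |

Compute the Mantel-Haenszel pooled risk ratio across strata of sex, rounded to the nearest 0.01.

0.39

RR_MH = Σ(aᵢ·n₀ᵢ/nᵢ) / Σ(cᵢ·n₁ᵢ/nᵢ), with n₁ᵢ = aᵢ+bᵢ (exposed), n₀ᵢ = cᵢ+dᵢ (unexposed), nᵢ = n₁ᵢ+n₀ᵢ.
Stratum 1 (Women): n₁ = 269, n₀ = 394, n = 663; a·n₀/n = 10·394/663 = 5.9427; c·n₁/n = 39·269/663 = 15.8235
Stratum 2 (Men): n₁ = 220, n₀ = 129, n = 349; a·n₀/n = 15·129/349 = 5.5444; c·n₁/n = 22·220/349 = 13.8682
RR_MH = (5.9427 + 5.5444) / (15.8235 + 13.8682) = 11.4871 / 29.6917 = 0.38688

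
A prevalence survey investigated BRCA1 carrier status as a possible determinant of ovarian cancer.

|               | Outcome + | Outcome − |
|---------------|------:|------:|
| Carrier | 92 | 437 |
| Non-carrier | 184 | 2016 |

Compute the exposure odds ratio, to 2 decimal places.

2.31

Cells: a = 92, b = 437, c = 184, d = 2016.
OR = (a·d)/(b·c) = (92 × 2016) / (437 × 184) = 185472 / 80408 = 2.30664
The odds of ovarian cancer are about 2.31 times as high in the carrier group.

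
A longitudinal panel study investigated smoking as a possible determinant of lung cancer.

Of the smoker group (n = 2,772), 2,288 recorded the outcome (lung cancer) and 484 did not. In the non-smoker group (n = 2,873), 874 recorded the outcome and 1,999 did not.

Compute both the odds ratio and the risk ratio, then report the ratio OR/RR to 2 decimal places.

From the description: a = 2288, b = 484, c = 874, d = 1999.
OR = (2288·1999)/(484·874) = 4573712/423016 = 10.81215
Risk in exposed = 2288/2772 = 0.82540; risk in unexposed = 874/2873 = 0.30421; RR = 2.71323
OR/RR = 10.81215 / 2.71323 = 3.98497
The outcome is not rare, so the OR lies further from 1 than the RR.

3.98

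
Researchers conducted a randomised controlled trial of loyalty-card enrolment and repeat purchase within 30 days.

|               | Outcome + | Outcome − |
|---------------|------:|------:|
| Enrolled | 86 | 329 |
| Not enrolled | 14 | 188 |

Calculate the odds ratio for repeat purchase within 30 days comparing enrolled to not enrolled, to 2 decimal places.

3.51

Cells: a = 86, b = 329, c = 14, d = 188.
OR = (a·d)/(b·c) = (86 × 188) / (329 × 14) = 16168 / 4606 = 3.51020
The odds of repeat purchase within 30 days are about 3.51 times as high in the enrolled group.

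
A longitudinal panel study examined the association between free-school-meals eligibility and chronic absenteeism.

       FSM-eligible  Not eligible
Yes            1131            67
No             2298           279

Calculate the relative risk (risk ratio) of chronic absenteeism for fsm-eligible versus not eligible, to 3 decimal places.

Reading the table with exposure as columns: a = 1131 (FSM-eligible, case), b = 2298 (FSM-eligible, non-case), c = 67 (Not eligible, case), d = 279.
Risk in exposed = 1131/3429 = 0.32983; risk in unexposed = 67/346 = 0.19364.
RR = 0.32983 / 0.19364 = 1.70332
The risk among the exposed is 1.70 times that among the unexposed.

1.703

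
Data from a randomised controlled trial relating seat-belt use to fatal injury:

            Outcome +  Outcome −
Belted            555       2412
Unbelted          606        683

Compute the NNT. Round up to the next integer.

4

Risk in treated group = 555/2967 = 0.18706; risk in control = 606/1289 = 0.47013.
Absolute risk reduction = 0.47013 − 0.18706 = 0.28307
NNT = 1 / ARR = 1 / 0.28307 = 3.533 → round up → 4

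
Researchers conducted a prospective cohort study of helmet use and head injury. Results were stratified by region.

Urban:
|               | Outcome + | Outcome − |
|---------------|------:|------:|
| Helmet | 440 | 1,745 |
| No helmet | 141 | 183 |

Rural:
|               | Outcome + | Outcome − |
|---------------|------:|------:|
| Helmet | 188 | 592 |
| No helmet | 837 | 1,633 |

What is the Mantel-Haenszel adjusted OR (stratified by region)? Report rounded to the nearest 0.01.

0.51

OR_MH = Σ(aᵢdᵢ/nᵢ) / Σ(bᵢcᵢ/nᵢ), where nᵢ is the stratum total.
Stratum 1 (Urban): n = 2509; a·d/n = 440·183/2509 = 32.0925; b·c/n = 1745·141/2509 = 98.0650
Stratum 2 (Rural): n = 3250; a·d/n = 188·1633/3250 = 94.4628; b·c/n = 592·837/3250 = 152.4628
OR_MH = (32.0925 + 94.4628) / (98.0650 + 152.4628) = 126.5552 / 250.5277 = 0.50515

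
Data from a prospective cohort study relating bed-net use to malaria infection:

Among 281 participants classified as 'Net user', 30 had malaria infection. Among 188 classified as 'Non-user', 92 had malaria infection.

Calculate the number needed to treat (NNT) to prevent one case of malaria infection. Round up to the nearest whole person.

Risk in treated group = 30/281 = 0.10676; risk in control = 92/188 = 0.48936.
Absolute risk reduction = 0.48936 − 0.10676 = 0.38260
NNT = 1 / ARR = 1 / 0.38260 = 2.614 → round up → 3

3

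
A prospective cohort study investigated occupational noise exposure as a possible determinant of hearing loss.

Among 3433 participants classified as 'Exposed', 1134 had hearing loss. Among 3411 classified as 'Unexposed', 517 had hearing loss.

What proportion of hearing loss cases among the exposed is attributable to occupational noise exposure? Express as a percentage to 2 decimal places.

54.12

From the description: a = 1134, b = 2299, c = 517, d = 2894.
Risk in exposed = 1134/3433 = 0.33032; risk in unexposed = 517/3411 = 0.15157.
RR = 0.33032/0.15157 = 2.17937
AR% = (RR − 1)/RR × 100 = (2.17937 − 1)/2.17937 × 100 = 54.1151%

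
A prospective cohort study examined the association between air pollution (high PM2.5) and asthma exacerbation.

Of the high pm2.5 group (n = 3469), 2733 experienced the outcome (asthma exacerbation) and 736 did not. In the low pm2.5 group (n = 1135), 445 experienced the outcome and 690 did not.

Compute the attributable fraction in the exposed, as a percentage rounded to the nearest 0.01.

From the description: a = 2733, b = 736, c = 445, d = 690.
Risk in exposed = 2733/3469 = 0.78784; risk in unexposed = 445/1135 = 0.39207.
RR = 0.78784/0.39207 = 2.00942
AR% = (RR − 1)/RR × 100 = (2.00942 − 1)/2.00942 × 100 = 50.2344%

50.23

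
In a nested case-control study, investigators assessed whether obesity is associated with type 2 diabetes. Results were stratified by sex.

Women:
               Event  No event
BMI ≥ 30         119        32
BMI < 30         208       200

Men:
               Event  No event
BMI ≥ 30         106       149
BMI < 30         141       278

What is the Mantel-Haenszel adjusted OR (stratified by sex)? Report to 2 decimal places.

2.00

OR_MH = Σ(aᵢdᵢ/nᵢ) / Σ(bᵢcᵢ/nᵢ), where nᵢ is the stratum total.
Stratum 1 (Women): n = 559; a·d/n = 119·200/559 = 42.5760; b·c/n = 32·208/559 = 11.9070
Stratum 2 (Men): n = 674; a·d/n = 106·278/674 = 43.7211; b·c/n = 149·141/674 = 31.1706
OR_MH = (42.5760 + 43.7211) / (11.9070 + 31.1706) = 86.2971 / 43.0776 = 2.00329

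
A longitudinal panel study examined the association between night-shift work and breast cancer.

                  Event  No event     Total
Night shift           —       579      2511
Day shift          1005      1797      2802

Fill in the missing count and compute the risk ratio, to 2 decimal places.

The missing cell is in the exposed row: 2511 − 579 = 1932.
So a = 1932, b = 579, c = 1005, d = 1797.
RR = [a/(a+b)] / [c/(c+d)] = (1932/2511) / (1005/2802) = 0.76941/0.35867 = 2.14517

2.15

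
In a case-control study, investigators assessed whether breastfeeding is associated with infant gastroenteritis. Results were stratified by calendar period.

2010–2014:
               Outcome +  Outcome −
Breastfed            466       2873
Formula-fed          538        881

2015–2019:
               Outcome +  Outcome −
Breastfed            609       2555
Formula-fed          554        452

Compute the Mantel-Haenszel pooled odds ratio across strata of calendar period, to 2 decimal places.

OR_MH = Σ(aᵢdᵢ/nᵢ) / Σ(bᵢcᵢ/nᵢ), where nᵢ is the stratum total.
Stratum 1 (2010–2014): n = 4758; a·d/n = 466·881/4758 = 86.2854; b·c/n = 2873·538/4758 = 324.8579
Stratum 2 (2015–2019): n = 4170; a·d/n = 609·452/4170 = 66.0115; b·c/n = 2555·554/4170 = 339.4412
OR_MH = (86.2854 + 66.0115) / (324.8579 + 339.4412) = 152.2969 / 664.2992 = 0.22926

0.23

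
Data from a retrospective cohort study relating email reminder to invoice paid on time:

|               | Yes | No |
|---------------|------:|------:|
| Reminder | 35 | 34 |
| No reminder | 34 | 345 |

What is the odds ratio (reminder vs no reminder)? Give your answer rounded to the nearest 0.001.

10.446

Cells: a = 35, b = 34, c = 34, d = 345.
OR = (a·d)/(b·c) = (35 × 345) / (34 × 34) = 12075 / 1156 = 10.44550
The odds of invoice paid on time are about 10.45 times as high in the reminder group.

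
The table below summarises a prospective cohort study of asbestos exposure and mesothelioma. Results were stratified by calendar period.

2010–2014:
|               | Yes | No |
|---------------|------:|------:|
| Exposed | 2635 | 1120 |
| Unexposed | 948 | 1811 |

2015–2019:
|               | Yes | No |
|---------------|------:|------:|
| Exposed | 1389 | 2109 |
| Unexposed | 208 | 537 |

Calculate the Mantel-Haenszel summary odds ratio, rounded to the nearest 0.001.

3.410

OR_MH = Σ(aᵢdᵢ/nᵢ) / Σ(bᵢcᵢ/nᵢ), where nᵢ is the stratum total.
Stratum 1 (2010–2014): n = 6514; a·d/n = 2635·1811/6514 = 732.5737; b·c/n = 1120·948/6514 = 162.9966
Stratum 2 (2015–2019): n = 4243; a·d/n = 1389·537/4243 = 175.7938; b·c/n = 2109·208/4243 = 103.3872
OR_MH = (732.5737 + 175.7938) / (162.9966 + 103.3872) = 908.3675 / 266.3838 = 3.40999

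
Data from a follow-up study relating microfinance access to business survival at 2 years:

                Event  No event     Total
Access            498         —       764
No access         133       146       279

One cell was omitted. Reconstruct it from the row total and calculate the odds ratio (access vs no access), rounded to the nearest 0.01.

2.06

The missing cell is in the exposed row: 764 − 498 = 266.
So a = 498, b = 266, c = 133, d = 146.
OR = (a·d)/(b·c) = (498 × 146) / (266 × 133) = 72708 / 35378 = 2.05518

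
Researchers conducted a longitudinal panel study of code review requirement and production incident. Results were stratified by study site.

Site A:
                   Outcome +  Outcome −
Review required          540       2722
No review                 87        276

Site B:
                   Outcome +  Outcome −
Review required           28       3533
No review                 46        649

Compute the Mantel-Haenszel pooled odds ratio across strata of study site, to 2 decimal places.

0.44

OR_MH = Σ(aᵢdᵢ/nᵢ) / Σ(bᵢcᵢ/nᵢ), where nᵢ is the stratum total.
Stratum 1 (Site A): n = 3625; a·d/n = 540·276/3625 = 41.1145; b·c/n = 2722·87/3625 = 65.3280
Stratum 2 (Site B): n = 4256; a·d/n = 28·649/4256 = 4.2697; b·c/n = 3533·46/4256 = 38.1856
OR_MH = (41.1145 + 4.2697) / (65.3280 + 38.1856) = 45.3842 / 103.5136 = 0.43844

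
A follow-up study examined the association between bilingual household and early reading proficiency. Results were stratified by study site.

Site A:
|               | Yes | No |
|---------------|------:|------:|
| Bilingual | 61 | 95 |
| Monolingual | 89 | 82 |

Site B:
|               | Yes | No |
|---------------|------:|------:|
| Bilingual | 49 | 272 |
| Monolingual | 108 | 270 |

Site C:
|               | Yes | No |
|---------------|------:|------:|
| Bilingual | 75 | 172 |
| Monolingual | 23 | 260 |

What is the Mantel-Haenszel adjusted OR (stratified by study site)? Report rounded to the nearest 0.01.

OR_MH = Σ(aᵢdᵢ/nᵢ) / Σ(bᵢcᵢ/nᵢ), where nᵢ is the stratum total.
Stratum 1 (Site A): n = 327; a·d/n = 61·82/327 = 15.2966; b·c/n = 95·89/327 = 25.8563
Stratum 2 (Site B): n = 699; a·d/n = 49·270/699 = 18.9270; b·c/n = 272·108/699 = 42.0258
Stratum 3 (Site C): n = 530; a·d/n = 75·260/530 = 36.7925; b·c/n = 172·23/530 = 7.4642
OR_MH = (15.2966 + 18.9270 + 36.7925) / (25.8563 + 42.0258 + 7.4642) = 71.0161 / 75.3462 = 0.94253

0.94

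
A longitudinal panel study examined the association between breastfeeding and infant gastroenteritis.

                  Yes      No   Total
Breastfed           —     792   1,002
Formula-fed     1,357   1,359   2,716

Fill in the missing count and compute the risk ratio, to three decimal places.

0.419

The missing cell is in the exposed row: 1002 − 792 = 210.
So a = 210, b = 792, c = 1357, d = 1359.
RR = [a/(a+b)] / [c/(c+d)] = (210/1002) / (1357/2716) = 0.20958/0.49963 = 0.41947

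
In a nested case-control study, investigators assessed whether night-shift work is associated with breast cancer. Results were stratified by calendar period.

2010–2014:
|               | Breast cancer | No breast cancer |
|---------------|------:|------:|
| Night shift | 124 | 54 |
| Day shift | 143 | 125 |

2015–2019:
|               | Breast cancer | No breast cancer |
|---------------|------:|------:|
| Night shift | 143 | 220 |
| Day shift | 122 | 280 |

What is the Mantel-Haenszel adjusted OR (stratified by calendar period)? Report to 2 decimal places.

OR_MH = Σ(aᵢdᵢ/nᵢ) / Σ(bᵢcᵢ/nᵢ), where nᵢ is the stratum total.
Stratum 1 (2010–2014): n = 446; a·d/n = 124·125/446 = 34.7534; b·c/n = 54·143/446 = 17.3139
Stratum 2 (2015–2019): n = 765; a·d/n = 143·280/765 = 52.3399; b·c/n = 220·122/765 = 35.0850
OR_MH = (34.7534 + 52.3399) / (17.3139 + 35.0850) = 87.0932 / 52.3989 = 1.66212

1.66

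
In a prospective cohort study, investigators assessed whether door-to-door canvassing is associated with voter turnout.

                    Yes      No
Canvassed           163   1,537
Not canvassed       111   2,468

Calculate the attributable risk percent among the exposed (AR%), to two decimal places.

Cells: a = 163, b = 1537, c = 111, d = 2468.
Risk in exposed = 163/1700 = 0.09588; risk in unexposed = 111/2579 = 0.04304.
RR = 0.09588/0.04304 = 2.22775
AR% = (RR − 1)/RR × 100 = (2.22775 − 1)/2.22775 × 100 = 55.1117%

55.11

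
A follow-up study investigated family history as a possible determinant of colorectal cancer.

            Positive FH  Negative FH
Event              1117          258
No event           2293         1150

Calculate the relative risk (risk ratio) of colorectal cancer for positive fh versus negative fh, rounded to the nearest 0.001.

1.788

Reading the table with exposure as columns: a = 1117 (Positive FH, case), b = 2293 (Positive FH, non-case), c = 258 (Negative FH, case), d = 1150.
Risk in exposed = 1117/3410 = 0.32757; risk in unexposed = 258/1408 = 0.18324.
RR = 0.32757 / 0.18324 = 1.78765
The risk among the exposed is 1.79 times that among the unexposed.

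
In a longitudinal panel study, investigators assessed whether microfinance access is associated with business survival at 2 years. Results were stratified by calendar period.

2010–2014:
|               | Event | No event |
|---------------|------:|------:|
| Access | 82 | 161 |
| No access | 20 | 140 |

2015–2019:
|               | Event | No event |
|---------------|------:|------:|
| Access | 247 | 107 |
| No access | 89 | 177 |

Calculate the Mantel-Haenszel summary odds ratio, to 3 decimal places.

4.240

OR_MH = Σ(aᵢdᵢ/nᵢ) / Σ(bᵢcᵢ/nᵢ), where nᵢ is the stratum total.
Stratum 1 (2010–2014): n = 403; a·d/n = 82·140/403 = 28.4864; b·c/n = 161·20/403 = 7.9901
Stratum 2 (2015–2019): n = 620; a·d/n = 247·177/620 = 70.5145; b·c/n = 107·89/620 = 15.3597
OR_MH = (28.4864 + 70.5145) / (7.9901 + 15.3597) = 99.0009 / 23.3498 = 4.23991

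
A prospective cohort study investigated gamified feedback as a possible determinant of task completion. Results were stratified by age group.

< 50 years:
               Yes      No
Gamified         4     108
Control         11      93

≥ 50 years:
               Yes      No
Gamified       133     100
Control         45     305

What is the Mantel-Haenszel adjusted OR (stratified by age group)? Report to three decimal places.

5.394

OR_MH = Σ(aᵢdᵢ/nᵢ) / Σ(bᵢcᵢ/nᵢ), where nᵢ is the stratum total.
Stratum 1 (< 50 years): n = 216; a·d/n = 4·93/216 = 1.7222; b·c/n = 108·11/216 = 5.5000
Stratum 2 (≥ 50 years): n = 583; a·d/n = 133·305/583 = 69.5798; b·c/n = 100·45/583 = 7.7187
OR_MH = (1.7222 + 69.5798) / (5.5000 + 7.7187) = 71.3020 / 13.2187 = 5.39403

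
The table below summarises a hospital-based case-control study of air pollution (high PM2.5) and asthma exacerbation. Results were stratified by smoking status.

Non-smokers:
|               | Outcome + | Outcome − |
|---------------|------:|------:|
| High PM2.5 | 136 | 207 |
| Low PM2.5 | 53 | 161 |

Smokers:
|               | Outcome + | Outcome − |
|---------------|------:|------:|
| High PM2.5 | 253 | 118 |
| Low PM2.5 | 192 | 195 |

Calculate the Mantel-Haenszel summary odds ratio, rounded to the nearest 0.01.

2.11

OR_MH = Σ(aᵢdᵢ/nᵢ) / Σ(bᵢcᵢ/nᵢ), where nᵢ is the stratum total.
Stratum 1 (Non-smokers): n = 557; a·d/n = 136·161/557 = 39.3106; b·c/n = 207·53/557 = 19.6966
Stratum 2 (Smokers): n = 758; a·d/n = 253·195/758 = 65.0858; b·c/n = 118·192/758 = 29.8892
OR_MH = (39.3106 + 65.0858) / (19.6966 + 29.8892) = 104.3963 / 49.5858 = 2.10537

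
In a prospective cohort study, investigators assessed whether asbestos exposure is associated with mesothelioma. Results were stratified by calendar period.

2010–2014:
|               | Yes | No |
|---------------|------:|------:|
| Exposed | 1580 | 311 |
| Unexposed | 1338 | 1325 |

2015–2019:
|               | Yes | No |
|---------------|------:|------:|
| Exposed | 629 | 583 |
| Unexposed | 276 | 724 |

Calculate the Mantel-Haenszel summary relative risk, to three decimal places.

1.709

RR_MH = Σ(aᵢ·n₀ᵢ/nᵢ) / Σ(cᵢ·n₁ᵢ/nᵢ), with n₁ᵢ = aᵢ+bᵢ (exposed), n₀ᵢ = cᵢ+dᵢ (unexposed), nᵢ = n₁ᵢ+n₀ᵢ.
Stratum 1 (2010–2014): n₁ = 1891, n₀ = 2663, n = 4554; a·n₀/n = 1580·2663/4554 = 923.9218; c·n₁/n = 1338·1891/4554 = 555.5903
Stratum 2 (2015–2019): n₁ = 1212, n₀ = 1000, n = 2212; a·n₀/n = 629·1000/2212 = 284.3580; c·n₁/n = 276·1212/2212 = 151.2260
RR_MH = (923.9218 + 284.3580) / (555.5903 + 151.2260) = 1208.2799 / 706.8163 = 1.70947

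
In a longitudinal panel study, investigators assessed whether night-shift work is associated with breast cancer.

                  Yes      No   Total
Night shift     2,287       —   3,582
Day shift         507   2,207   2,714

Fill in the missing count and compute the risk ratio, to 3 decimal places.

3.418

The missing cell is in the exposed row: 3582 − 2287 = 1295.
So a = 2287, b = 1295, c = 507, d = 2207.
RR = [a/(a+b)] / [c/(c+d)] = (2287/3582) / (507/2714) = 0.63847/0.18681 = 3.41777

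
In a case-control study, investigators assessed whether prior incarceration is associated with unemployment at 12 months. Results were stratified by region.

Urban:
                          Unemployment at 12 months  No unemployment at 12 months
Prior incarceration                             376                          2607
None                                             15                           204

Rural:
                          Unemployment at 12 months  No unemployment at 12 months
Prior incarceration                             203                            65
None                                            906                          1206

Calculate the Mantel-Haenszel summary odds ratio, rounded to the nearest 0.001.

OR_MH = Σ(aᵢdᵢ/nᵢ) / Σ(bᵢcᵢ/nᵢ), where nᵢ is the stratum total.
Stratum 1 (Urban): n = 3202; a·d/n = 376·204/3202 = 23.9550; b·c/n = 2607·15/3202 = 12.2127
Stratum 2 (Rural): n = 2380; a·d/n = 203·1206/2380 = 102.8647; b·c/n = 65·906/2380 = 24.7437
OR_MH = (23.9550 + 102.8647) / (12.2127 + 24.7437) = 126.8197 / 36.9564 = 3.43161

3.432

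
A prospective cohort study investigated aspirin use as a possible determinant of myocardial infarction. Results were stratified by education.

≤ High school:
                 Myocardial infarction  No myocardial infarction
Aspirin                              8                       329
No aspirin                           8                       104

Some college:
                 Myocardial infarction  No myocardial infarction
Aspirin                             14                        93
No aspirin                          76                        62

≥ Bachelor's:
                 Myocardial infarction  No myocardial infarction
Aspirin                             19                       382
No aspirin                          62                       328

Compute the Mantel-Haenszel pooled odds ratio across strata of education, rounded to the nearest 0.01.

0.21

OR_MH = Σ(aᵢdᵢ/nᵢ) / Σ(bᵢcᵢ/nᵢ), where nᵢ is the stratum total.
Stratum 1 (≤ High school): n = 449; a·d/n = 8·104/449 = 1.8530; b·c/n = 329·8/449 = 5.8619
Stratum 2 (Some college): n = 245; a·d/n = 14·62/245 = 3.5429; b·c/n = 93·76/245 = 28.8490
Stratum 3 (≥ Bachelor's): n = 791; a·d/n = 19·328/791 = 7.8786; b·c/n = 382·62/791 = 29.9418
OR_MH = (1.8530 + 3.5429 + 7.8786) / (5.8619 + 28.8490 + 29.9418) = 13.2745 / 64.6527 = 0.20532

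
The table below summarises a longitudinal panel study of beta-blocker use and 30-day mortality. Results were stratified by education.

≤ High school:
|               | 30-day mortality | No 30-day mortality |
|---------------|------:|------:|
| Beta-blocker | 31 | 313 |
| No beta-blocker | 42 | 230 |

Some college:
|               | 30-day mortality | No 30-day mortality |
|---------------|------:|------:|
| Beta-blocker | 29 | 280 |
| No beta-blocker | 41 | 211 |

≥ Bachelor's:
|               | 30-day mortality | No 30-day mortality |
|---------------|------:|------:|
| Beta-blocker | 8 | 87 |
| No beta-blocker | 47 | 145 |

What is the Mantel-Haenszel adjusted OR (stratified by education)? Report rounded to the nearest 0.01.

OR_MH = Σ(aᵢdᵢ/nᵢ) / Σ(bᵢcᵢ/nᵢ), where nᵢ is the stratum total.
Stratum 1 (≤ High school): n = 616; a·d/n = 31·230/616 = 11.5747; b·c/n = 313·42/616 = 21.3409
Stratum 2 (Some college): n = 561; a·d/n = 29·211/561 = 10.9073; b·c/n = 280·41/561 = 20.4635
Stratum 3 (≥ Bachelor's): n = 287; a·d/n = 8·145/287 = 4.0418; b·c/n = 87·47/287 = 14.2474
OR_MH = (11.5747 + 10.9073 + 4.0418) / (21.3409 + 20.4635 + 14.2474) = 26.5238 / 56.0518 = 0.47320

0.47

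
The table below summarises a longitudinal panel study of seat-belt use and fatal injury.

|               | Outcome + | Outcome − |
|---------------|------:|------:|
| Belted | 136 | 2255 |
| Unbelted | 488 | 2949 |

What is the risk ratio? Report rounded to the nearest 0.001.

Cells: a = 136, b = 2255, c = 488, d = 2949.
Risk in exposed = 136/2391 = 0.05688; risk in unexposed = 488/3437 = 0.14198.
RR = 0.05688 / 0.14198 = 0.40061
The risk is 60% lower among the exposed than among the unexposed.

0.401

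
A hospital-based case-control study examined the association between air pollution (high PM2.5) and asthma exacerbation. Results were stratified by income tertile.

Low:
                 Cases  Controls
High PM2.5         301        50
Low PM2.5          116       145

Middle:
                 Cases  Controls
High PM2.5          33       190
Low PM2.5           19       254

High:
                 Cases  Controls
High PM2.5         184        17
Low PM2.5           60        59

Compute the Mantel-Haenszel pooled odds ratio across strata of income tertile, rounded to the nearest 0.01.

6.12

OR_MH = Σ(aᵢdᵢ/nᵢ) / Σ(bᵢcᵢ/nᵢ), where nᵢ is the stratum total.
Stratum 1 (Low): n = 612; a·d/n = 301·145/612 = 71.3154; b·c/n = 50·116/612 = 9.4771
Stratum 2 (Middle): n = 496; a·d/n = 33·254/496 = 16.8992; b·c/n = 190·19/496 = 7.2782
Stratum 3 (High): n = 320; a·d/n = 184·59/320 = 33.9250; b·c/n = 17·60/320 = 3.1875
OR_MH = (71.3154 + 16.8992 + 33.9250) / (9.4771 + 7.2782 + 3.1875) = 122.1396 / 19.9428 = 6.12448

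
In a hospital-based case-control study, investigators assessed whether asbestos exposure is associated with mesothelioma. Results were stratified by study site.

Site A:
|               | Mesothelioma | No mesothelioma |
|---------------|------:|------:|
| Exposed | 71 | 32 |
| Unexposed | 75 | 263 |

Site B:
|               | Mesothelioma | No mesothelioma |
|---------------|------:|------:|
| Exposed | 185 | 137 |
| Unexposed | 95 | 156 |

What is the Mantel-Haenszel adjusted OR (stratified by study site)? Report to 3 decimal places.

3.293

OR_MH = Σ(aᵢdᵢ/nᵢ) / Σ(bᵢcᵢ/nᵢ), where nᵢ is the stratum total.
Stratum 1 (Site A): n = 441; a·d/n = 71·263/441 = 42.3424; b·c/n = 32·75/441 = 5.4422
Stratum 2 (Site B): n = 573; a·d/n = 185·156/573 = 50.3665; b·c/n = 137·95/573 = 22.7138
OR_MH = (42.3424 + 50.3665) / (5.4422 + 22.7138) = 92.7089 / 28.1560 = 3.29269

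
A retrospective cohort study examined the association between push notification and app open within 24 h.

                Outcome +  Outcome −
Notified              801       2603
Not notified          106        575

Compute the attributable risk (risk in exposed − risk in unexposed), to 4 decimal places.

0.0797

Cells: a = 801, b = 2603, c = 106, d = 575.
Risk in exposed = 801/3404 = 0.235311; risk in unexposed = 106/681 = 0.155653.
Risk difference = 0.235311 − 0.155653 = 0.079658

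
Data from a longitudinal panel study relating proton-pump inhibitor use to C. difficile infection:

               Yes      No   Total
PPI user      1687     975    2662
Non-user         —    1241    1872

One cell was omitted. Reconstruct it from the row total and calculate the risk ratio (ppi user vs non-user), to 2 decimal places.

The missing cell is in the unexposed row: 1872 − 1241 = 631.
So a = 1687, b = 975, c = 631, d = 1241.
RR = [a/(a+b)] / [c/(c+d)] = (1687/2662) / (631/1872) = 0.63373/0.33707 = 1.88011

1.88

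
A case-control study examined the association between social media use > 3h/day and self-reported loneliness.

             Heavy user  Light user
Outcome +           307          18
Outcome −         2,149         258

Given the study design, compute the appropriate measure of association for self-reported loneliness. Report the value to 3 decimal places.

Reading the table with exposure as columns: a = 307 (Heavy user, case), b = 2149 (Heavy user, non-case), c = 18 (Light user, case), d = 258.
This is a case-control study: participants were sampled on outcome status, so risks in the source population cannot be estimated directly — relative risk is not valid here. The odds ratio is the appropriate measure.
OR = (a·d)/(b·c) = (307 × 258) / (2149 × 18) = 79206 / 38682 = 2.04762

2.048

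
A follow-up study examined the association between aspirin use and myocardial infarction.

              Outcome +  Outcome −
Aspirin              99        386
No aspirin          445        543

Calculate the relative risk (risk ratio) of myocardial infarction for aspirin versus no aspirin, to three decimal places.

Cells: a = 99, b = 386, c = 445, d = 543.
Risk in exposed = 99/485 = 0.20412; risk in unexposed = 445/988 = 0.45040.
RR = 0.20412 / 0.45040 = 0.45320
The risk is 55% lower among the exposed than among the unexposed.

0.453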